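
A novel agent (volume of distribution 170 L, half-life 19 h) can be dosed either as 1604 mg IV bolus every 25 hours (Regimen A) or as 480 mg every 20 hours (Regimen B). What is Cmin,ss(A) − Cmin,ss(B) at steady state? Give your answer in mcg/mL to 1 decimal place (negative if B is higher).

3.7 mcg/mL

Regimen A: f = (1/2)^(25/19) ≈ 0.4017; Cmin,ss = (1604/170)·f/(1−f) ≈ 6.335 mcg/mL.
Regimen B: f = (1/2)^(20/19) ≈ 0.4821; Cmin,ss = (480/170)·f/(1−f) ≈ 2.628 mcg/mL.
Difference ≈ 6.335 − 2.628 ≈ 3.707 mcg/mL.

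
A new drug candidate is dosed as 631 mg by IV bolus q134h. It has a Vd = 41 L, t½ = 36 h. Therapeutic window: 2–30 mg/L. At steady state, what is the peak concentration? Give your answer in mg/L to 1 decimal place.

16.7 mg/L

τ/t½ = 134/36 ≈ 3.7222, so fraction remaining f = (1/2)^(134/36) ≈ 0.0758.
Accumulation ratio R = 1/(1 − f) ≈ 1/0.9242 ≈ 1.0820.
Single-dose peak C₀ = D/Vd = 631/41 ≈ 15.390 mg/L.
Steady-state peak Cmax,ss = C₀·R ≈ 15.390 × 1.0820 ≈ 16.652 mg/L.
Peak 16.7 mg/L vs MTC 30 mg/L: below toxic threshold.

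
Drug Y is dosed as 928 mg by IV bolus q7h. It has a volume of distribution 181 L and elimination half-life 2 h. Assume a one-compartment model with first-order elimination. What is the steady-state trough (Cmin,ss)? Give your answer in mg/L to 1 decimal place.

k = ln2/t½ = ln2/2 ≈ 0.346574 h⁻¹; fraction remaining f = e^(−kτ) = e^(−0.346574×7) ≈ 0.0884.
Accumulation ratio R = 1/(1 − f) ≈ 1/0.9116 ≈ 1.0970.
Each bolus raises the concentration by D/Vd = 928/181 ≈ 5.127 mg/L.
Cmax,ss = C₀/(1 − f) ≈ 5.127/0.9116 ≈ 5.624 mg/L.
Steady-state trough Cmin,ss = Cmax,ss·f ≈ 5.624 × 0.0884 ≈ 0.497 mg/L.

0.5 mg/L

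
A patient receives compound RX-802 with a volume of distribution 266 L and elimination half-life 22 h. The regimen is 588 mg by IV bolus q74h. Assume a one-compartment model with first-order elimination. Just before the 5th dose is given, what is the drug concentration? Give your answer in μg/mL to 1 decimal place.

0.2 μg/mL

f = (1/2)^(τ/t½) = (1/2)^(74/22) ≈ 0.0972.
C₀ = D/Vd = 588/266 ≈ 2.211 μg/mL.
Before the 5th dose, 4 doses have been given. Superposition: Cmin = C₀·(f + f² + … + f^4).
≈ 2.211 × (0.0972 + 0.0094 + 0.0009 + 0.0001) ≈ 2.211 × 0.1076 ≈ 0.238 μg/mL.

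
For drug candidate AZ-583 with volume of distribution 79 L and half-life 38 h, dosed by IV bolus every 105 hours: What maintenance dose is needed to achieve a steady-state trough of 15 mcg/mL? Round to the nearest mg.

τ/t½ = 105/38 ≈ 2.7632, so f = (1/2)^(105/38) ≈ 0.147301.
Cmin,ss = (D/Vd)·f/(1−f), so D = Cmin,ss·Vd·(1−f)/f.
D = 15 × 79 × (1−f)/f ≈ 15 × 79 × 5.78882 ≈ 6859.75 mg.

6860 mg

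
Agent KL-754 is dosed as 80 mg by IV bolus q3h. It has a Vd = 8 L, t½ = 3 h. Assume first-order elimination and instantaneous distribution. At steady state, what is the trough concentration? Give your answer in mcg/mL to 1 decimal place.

The dosing interval is 1 half-life, so f = 2^(−1) = 0.5.
Accumulation ratio R = 1/(1 − f) = 1/0.5 = 2/1.
Single-dose peak C₀ = D/Vd = 80/8 = 10 mcg/mL.
Steady-state peak Cmax,ss = C₀·R = 10 × 2/1 ≈ 20.000 mcg/mL.
Steady-state trough Cmin,ss = Cmax,ss·f ≈ 20.000 × 0.5 ≈ 10.000 mcg/mL.

10.0 mcg/mL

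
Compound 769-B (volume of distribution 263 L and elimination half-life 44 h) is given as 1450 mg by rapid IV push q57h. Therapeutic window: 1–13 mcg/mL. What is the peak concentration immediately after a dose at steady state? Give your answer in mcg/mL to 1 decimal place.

9.3 mcg/mL

k = ln2/t½ = ln2/44 ≈ 0.015753 h⁻¹; fraction remaining f = e^(−kτ) = e^(−0.015753×57) ≈ 0.4074.
Accumulation ratio R = 1/(1 − f) ≈ 1/0.5926 ≈ 1.6875.
Each bolus raises the concentration by D/Vd = 1450/263 ≈ 5.513 mcg/mL.
Cmax,ss = C₀/(1 − f) ≈ 5.513/0.5926 ≈ 9.303 mcg/mL.
Peak 9.3 mcg/mL vs MTC 13 mcg/mL: below toxic threshold.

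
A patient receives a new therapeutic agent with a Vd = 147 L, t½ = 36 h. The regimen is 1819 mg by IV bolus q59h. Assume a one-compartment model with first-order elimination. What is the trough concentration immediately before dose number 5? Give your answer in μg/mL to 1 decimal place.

f = (1/2)^(τ/t½) = (1/2)^(59/36) ≈ 0.3211.
C₀ = D/Vd = 1819/147 ≈ 12.374 μg/mL.
Before the 5th dose, 4 doses have been given. Superposition: Cmin = C₀·(f + f² + … + f^4).
≈ 12.374 × (0.3211 + 0.1031 + 0.0331 + 0.0106) ≈ 12.374 × 0.4679 ≈ 5.790 μg/mL.

5.8 μg/mL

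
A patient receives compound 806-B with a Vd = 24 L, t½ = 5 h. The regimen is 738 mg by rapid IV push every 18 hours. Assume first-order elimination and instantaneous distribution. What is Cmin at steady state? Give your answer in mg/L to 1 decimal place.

Over one 18-h interval, 18/5 ≈ 3.6 half-lives elapse, leaving f ≈ 0.0825 of each dose.
Single-dose peak C₀ = D/Vd = 738/24 ≈ 30.750 mg/L.
Steady-state trough Cmin,ss = C₀·f/(1−f) ≈ 30.750 × 0.0825/0.9175 ≈ 2.765 mg/L.

2.8 mg/L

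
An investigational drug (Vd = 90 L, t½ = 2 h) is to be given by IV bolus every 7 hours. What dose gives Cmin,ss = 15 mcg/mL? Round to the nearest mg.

τ/t½ = 7/2 ≈ 3.5, so f = (1/2)^(7/2) ≈ 0.088388.
Cmin,ss = (D/Vd)·f/(1−f), so D = Cmin,ss·Vd·(1−f)/f.
D = 15 × 90 × (1−f)/f ≈ 15 × 90 × 10.31375 ≈ 13923.56 mg.

13924 mg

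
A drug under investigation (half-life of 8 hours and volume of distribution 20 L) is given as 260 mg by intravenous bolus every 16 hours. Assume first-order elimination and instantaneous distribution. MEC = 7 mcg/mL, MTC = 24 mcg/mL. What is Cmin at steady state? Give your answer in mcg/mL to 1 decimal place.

4.3 mcg/mL

The dosing interval is 2 half-lives, so f = 2^(−2) = 0.25.
Accumulation ratio R = 1/(1 − f) = 1/0.75 = 4/3.
Single-dose peak C₀ = D/Vd = 260/20 = 13 mcg/mL.
Steady-state peak Cmax,ss = C₀·R = 13 × 4/3 ≈ 17.333 mcg/mL.
Steady-state trough Cmin,ss = Cmax,ss·f ≈ 17.333 × 0.25 ≈ 4.333 mcg/mL.
Trough 4.3 mcg/mL vs MEC 7 mcg/mL: subtherapeutic.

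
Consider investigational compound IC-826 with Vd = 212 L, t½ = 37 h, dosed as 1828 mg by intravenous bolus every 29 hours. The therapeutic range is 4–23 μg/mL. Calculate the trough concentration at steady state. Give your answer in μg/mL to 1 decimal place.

k = ln2/t½ = ln2/37 ≈ 0.018734 h⁻¹; fraction remaining f = e^(−kτ) = e^(−0.018734×29) ≈ 0.5808.
Each bolus raises the concentration by D/Vd = 1828/212 ≈ 8.623 μg/mL.
Steady-state trough Cmin,ss = C₀·f/(1−f) ≈ 8.623 × 0.5808/0.4192 ≈ 11.947 μg/mL.
Trough 11.9 μg/mL vs MEC 4 μg/mL: adequate.

11.9 μg/mL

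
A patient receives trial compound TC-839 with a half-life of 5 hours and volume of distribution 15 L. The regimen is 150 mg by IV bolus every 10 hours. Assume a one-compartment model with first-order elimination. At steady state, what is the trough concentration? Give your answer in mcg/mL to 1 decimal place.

τ = 10 h = 2 half-lives, so f = (1/2)^2 = 0.25.
Accumulation ratio R = 1/(1 − f) = 1/0.75 = 4/3.
Single-dose peak C₀ = D/Vd = 150/15 = 10 mcg/mL.
Steady-state peak Cmax,ss = C₀·R = 10 × 4/3 ≈ 13.333 mcg/mL.
Steady-state trough Cmin,ss = Cmax,ss·f ≈ 13.333 × 0.25 ≈ 3.333 mcg/mL.

3.3 mcg/mL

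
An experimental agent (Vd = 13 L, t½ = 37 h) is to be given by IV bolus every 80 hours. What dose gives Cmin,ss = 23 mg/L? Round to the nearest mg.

τ/t½ = 80/37 ≈ 2.1622, so f = (1/2)^(80/37) ≈ 0.223421.
Cmin,ss = (D/Vd)·f/(1−f), so D = Cmin,ss·Vd·(1−f)/f.
D = 23 × 13 × (1−f)/f ≈ 23 × 13 × 3.47586 ≈ 1039.28 mg.

1039 mg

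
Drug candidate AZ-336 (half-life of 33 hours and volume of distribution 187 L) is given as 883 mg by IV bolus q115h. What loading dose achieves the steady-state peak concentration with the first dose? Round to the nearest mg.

970 mg

f = (1/2)^(115/33) ≈ 0.089322; accumulation ratio R = 1/(1−f) ≈ 1.09808.
Loading dose to hit Cmax,ss on first dose: D_load = D_maint·R ≈ 883 × 1.09808 ≈ 969.60 mg.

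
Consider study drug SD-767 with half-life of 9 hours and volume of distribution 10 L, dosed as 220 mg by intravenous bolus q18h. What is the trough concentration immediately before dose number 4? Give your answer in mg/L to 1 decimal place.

f = (1/2)^(τ/t½) = (1/2)^(18/9) ≈ 0.2500.
C₀ = D/Vd = 220/10 ≈ 22.000 mg/L.
Before the 4th dose, 3 doses have been given. Superposition: Cmin = C₀·(f + f² + … + f^3).
≈ 22.000 × (0.2500 + 0.0625 + 0.0156) ≈ 22.000 × 0.3281 ≈ 7.218 mg/L.

7.2 mg/L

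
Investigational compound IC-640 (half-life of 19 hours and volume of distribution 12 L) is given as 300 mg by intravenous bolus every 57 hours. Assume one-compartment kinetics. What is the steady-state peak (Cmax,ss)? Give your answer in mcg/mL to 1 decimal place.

τ = 57 h = 3 half-lives, so f = (1/2)^3 = 0.125.
Accumulation ratio R = 1/(1 − f) = 1/0.875 = 8/7.
Single-dose peak C₀ = D/Vd = 300/12 = 25 mcg/mL.
Steady-state peak Cmax,ss = C₀·R = 25 × 8/7 ≈ 28.571 mcg/mL.

28.6 mcg/mL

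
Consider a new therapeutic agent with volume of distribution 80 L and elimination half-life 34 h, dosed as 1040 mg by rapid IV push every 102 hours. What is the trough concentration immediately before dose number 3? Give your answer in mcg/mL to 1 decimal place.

1.8 mcg/mL

f = (1/2)^(τ/t½) = (1/2)^(102/34) ≈ 0.1250.
C₀ = D/Vd = 1040/80 ≈ 13.000 mcg/mL.
Before the 3rd dose, 2 doses have been given. Superposition: Cmin = C₀·(f + f²).
≈ 13.000 × (0.1250 + 0.0156) ≈ 13.000 × 0.1406 ≈ 1.828 mcg/mL.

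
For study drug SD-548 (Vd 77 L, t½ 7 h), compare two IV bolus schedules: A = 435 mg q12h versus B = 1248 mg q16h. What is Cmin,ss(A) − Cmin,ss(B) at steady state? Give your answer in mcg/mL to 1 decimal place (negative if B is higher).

-1.7 mcg/mL

Regimen A: f = (1/2)^(12/7) ≈ 0.3048; Cmin,ss = (435/77)·f/(1−f) ≈ 2.477 mcg/mL.
Regimen B: f = (1/2)^(16/7) ≈ 0.2051; Cmin,ss = (1248/77)·f/(1−f) ≈ 4.182 mcg/mL.
Difference ≈ 2.477 − 4.182 ≈ -1.705 mcg/mL.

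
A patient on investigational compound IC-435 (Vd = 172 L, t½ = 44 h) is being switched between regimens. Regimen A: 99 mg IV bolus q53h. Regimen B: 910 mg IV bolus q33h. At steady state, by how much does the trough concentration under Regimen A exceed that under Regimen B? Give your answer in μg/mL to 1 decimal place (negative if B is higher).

-7.3 μg/mL

Regimen A: f = (1/2)^(53/44) ≈ 0.4339; Cmin,ss = (99/172)·f/(1−f) ≈ 0.441 μg/mL.
Regimen B: f = (1/2)^(33/44) ≈ 0.5946; Cmin,ss = (910/172)·f/(1−f) ≈ 7.760 μg/mL.
Difference ≈ 0.441 − 7.760 ≈ -7.319 μg/mL.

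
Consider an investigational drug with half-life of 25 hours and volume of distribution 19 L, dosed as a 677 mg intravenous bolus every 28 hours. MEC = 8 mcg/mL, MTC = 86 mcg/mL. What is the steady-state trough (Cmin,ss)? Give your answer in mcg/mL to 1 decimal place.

30.4 mcg/mL

Over one 28-h interval, 28/25 ≈ 1.12 half-lives elapse, leaving f ≈ 0.4601 of each dose.
Each bolus raises the concentration by D/Vd = 677/19 ≈ 35.632 mcg/mL.
Steady-state trough Cmin,ss = C₀·f/(1−f) ≈ 35.632 × 0.4601/0.5399 ≈ 30.365 mcg/mL.
Trough 30.4 mcg/mL vs MEC 8 mcg/mL: adequate.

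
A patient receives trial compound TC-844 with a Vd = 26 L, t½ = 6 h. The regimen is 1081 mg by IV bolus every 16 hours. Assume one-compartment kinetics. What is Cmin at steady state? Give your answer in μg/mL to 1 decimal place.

7.8 μg/mL

τ/t½ = 16/6 ≈ 2.6667, so fraction remaining f = (1/2)^(16/6) ≈ 0.1575.
At steady state, accumulation factor R = 1/(1 − e^(−kτ)) ≈ 1.1869.
Each bolus raises the concentration by D/Vd = 1081/26 ≈ 41.577 μg/mL.
Steady-state peak Cmax,ss = C₀·R ≈ 41.577 × 1.1869 ≈ 49.348 μg/mL.
One interval later, Cmin,ss = Cmax,ss·e^(−kτ) ≈ 49.348 × 0.1575 ≈ 7.772 μg/mL.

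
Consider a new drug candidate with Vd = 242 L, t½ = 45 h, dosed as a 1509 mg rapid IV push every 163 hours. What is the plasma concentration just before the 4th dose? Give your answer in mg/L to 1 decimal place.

f = (1/2)^(τ/t½) = (1/2)^(163/45) ≈ 0.0812.
C₀ = D/Vd = 1509/242 ≈ 6.236 mg/L.
Before the 4th dose, 3 doses have been given. Superposition: Cmin = C₀·(f + f² + … + f^3).
≈ 6.236 × (0.0812 + 0.0066 + 0.0005) ≈ 6.236 × 0.0883 ≈ 0.551 mg/L.

0.6 mg/L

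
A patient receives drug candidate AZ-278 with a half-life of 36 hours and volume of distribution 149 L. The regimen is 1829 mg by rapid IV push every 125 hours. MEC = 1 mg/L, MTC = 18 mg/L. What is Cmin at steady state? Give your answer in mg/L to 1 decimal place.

τ/t½ = 125/36 ≈ 3.4722, so fraction remaining f = (1/2)^(125/36) ≈ 0.0901.
Accumulation ratio R = 1/(1 − f) ≈ 1/0.9099 ≈ 1.0990.
Single-dose peak C₀ = D/Vd = 1829/149 ≈ 12.275 mg/L.
Cmax,ss = C₀/(1 − f) ≈ 12.275/0.9099 ≈ 13.490 mg/L.
Steady-state trough Cmin,ss = Cmax,ss·f ≈ 13.490 × 0.0901 ≈ 1.215 mg/L.
Trough 1.2 mg/L vs MEC 1 mg/L: adequate.

1.2 mg/L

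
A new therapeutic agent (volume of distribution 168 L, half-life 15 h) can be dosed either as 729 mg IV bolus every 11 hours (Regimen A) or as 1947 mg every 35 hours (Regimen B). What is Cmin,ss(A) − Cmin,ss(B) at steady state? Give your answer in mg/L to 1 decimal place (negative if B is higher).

Regimen A: f = (1/2)^(11/15) ≈ 0.6015; Cmin,ss = (729/168)·f/(1−f) ≈ 6.550 mg/L.
Regimen B: f = (1/2)^(35/15) ≈ 0.1984; Cmin,ss = (1947/168)·f/(1−f) ≈ 2.868 mg/L.
Difference ≈ 6.550 − 2.868 ≈ 3.682 mg/L.

3.7 mg/L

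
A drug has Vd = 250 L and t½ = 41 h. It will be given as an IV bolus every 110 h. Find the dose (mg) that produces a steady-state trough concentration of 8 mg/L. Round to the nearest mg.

τ/t½ = 110/41 ≈ 2.6829, so f = (1/2)^(110/41) ≈ 0.155725.
Cmin,ss = (D/Vd)·f/(1−f), so D = Cmin,ss·Vd·(1−f)/f.
D = 8 × 250 × (1−f)/f ≈ 8 × 250 × 5.42158 ≈ 10843.16 mg.

10843 mg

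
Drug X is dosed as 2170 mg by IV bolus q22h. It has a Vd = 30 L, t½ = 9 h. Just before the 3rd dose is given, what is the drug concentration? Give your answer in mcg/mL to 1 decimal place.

15.7 mcg/mL

f = (1/2)^(τ/t½) = (1/2)^(22/9) ≈ 0.1837.
C₀ = D/Vd = 2170/30 ≈ 72.333 mcg/mL.
Before the 3rd dose, 2 doses have been given. Superposition: Cmin = C₀·(f + f²).
≈ 72.333 × (0.1837 + 0.0337) ≈ 72.333 × 0.2174 ≈ 15.725 mcg/mL.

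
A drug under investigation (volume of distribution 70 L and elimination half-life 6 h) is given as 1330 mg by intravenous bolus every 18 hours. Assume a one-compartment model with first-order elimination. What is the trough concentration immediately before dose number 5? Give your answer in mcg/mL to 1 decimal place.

f = (1/2)^(τ/t½) = (1/2)^(18/6) ≈ 0.1250.
C₀ = D/Vd = 1330/70 ≈ 19.000 mcg/mL.
Before the 5th dose, 4 doses have been given. Superposition: Cmin = C₀·(f + f² + … + f^4).
≈ 19.000 × (0.1250 + 0.0156 + 0.0020 + 0.0002) ≈ 19.000 × 0.1428 ≈ 2.713 mcg/mL.

2.7 mcg/mL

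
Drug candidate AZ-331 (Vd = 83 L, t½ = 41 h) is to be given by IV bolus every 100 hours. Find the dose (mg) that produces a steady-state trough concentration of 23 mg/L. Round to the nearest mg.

8443 mg

τ/t½ = 100/41 ≈ 2.439, so f = (1/2)^(100/41) ≈ 0.184408.
Cmin,ss = (D/Vd)·f/(1−f), so D = Cmin,ss·Vd·(1−f)/f.
D = 23 × 83 × (1−f)/f ≈ 23 × 83 × 4.42276 ≈ 8443.05 mg.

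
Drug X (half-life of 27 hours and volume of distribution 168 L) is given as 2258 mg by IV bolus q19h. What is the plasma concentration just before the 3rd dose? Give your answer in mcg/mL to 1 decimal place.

13.3 mcg/mL

f = (1/2)^(τ/t½) = (1/2)^(19/27) ≈ 0.6140.
C₀ = D/Vd = 2258/168 ≈ 13.440 mcg/mL.
Before the 3rd dose, 2 doses have been given. Superposition: Cmin = C₀·(f + f²).
≈ 13.440 × (0.6140 + 0.3770) ≈ 13.440 × 0.9910 ≈ 13.319 mcg/mL.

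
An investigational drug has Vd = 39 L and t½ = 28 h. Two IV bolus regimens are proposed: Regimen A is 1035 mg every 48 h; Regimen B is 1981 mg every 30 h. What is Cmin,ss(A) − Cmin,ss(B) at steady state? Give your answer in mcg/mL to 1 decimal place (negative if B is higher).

-34.5 mcg/mL

Regimen A: f = (1/2)^(48/28) ≈ 0.3048; Cmin,ss = (1035/39)·f/(1−f) ≈ 11.635 mcg/mL.
Regimen B: f = (1/2)^(30/28) ≈ 0.4758; Cmin,ss = (1981/39)·f/(1−f) ≈ 46.105 mcg/mL.
Difference ≈ 11.635 − 46.105 ≈ -34.470 mcg/mL.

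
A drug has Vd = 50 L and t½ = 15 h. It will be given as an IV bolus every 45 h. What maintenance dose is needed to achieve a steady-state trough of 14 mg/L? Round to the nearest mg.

τ/t½ = 45/15 ≈ 3, so f = (1/2)^(45/15) ≈ 0.125000.
Cmin,ss = (D/Vd)·f/(1−f), so D = Cmin,ss·Vd·(1−f)/f.
D = 14 × 50 × (1−f)/f ≈ 14 × 50 × 7.00000 ≈ 4900.00 mg.

4900 mg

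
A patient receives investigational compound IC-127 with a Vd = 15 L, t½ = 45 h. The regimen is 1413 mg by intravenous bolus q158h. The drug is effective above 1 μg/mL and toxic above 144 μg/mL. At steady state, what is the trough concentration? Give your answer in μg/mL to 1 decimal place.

9.1 μg/mL

k = ln2/t½ = ln2/45 ≈ 0.015403 h⁻¹; fraction remaining f = e^(−kτ) = e^(−0.015403×158) ≈ 0.0877.
At steady state, accumulation factor R = 1/(1 − e^(−kτ)) ≈ 1.0961.
Each bolus raises the concentration by D/Vd = 1413/15 ≈ 94.200 μg/mL.
Cmax,ss = C₀/(1 − f) ≈ 94.200/0.9123 ≈ 103.256 μg/mL.
One interval later, Cmin,ss = Cmax,ss·e^(−kτ) ≈ 103.256 × 0.0877 ≈ 9.056 μg/mL.
Trough 9.1 μg/mL vs MEC 1 μg/mL: adequate.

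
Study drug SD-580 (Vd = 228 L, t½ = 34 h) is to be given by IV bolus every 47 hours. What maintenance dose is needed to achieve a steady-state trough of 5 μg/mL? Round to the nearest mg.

τ/t½ = 47/34 ≈ 1.3824, so f = (1/2)^(47/34) ≈ 0.383593.
Cmin,ss = (D/Vd)·f/(1−f), so D = Cmin,ss·Vd·(1−f)/f.
D = 5 × 228 × (1−f)/f ≈ 5 × 228 × 1.60693 ≈ 1831.90 mg.

1832 mg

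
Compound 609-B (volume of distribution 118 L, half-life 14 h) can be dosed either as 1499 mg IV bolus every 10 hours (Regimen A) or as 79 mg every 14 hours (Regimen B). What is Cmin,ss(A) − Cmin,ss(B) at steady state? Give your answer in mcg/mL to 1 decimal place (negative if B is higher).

19.2 mcg/mL

Regimen A: f = (1/2)^(10/14) ≈ 0.6095; Cmin,ss = (1499/118)·f/(1−f) ≈ 19.828 mcg/mL.
Regimen B: f = (1/2)^(14/14) ≈ 0.5000; Cmin,ss = (79/118)·f/(1−f) ≈ 0.669 mcg/mL.
Difference ≈ 19.828 − 0.669 ≈ 19.159 mcg/mL.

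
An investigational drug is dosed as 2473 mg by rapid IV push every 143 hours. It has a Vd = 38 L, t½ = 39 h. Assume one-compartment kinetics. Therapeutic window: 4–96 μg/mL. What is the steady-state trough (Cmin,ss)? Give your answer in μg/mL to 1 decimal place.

5.6 μg/mL

k = ln2/t½ = ln2/39 ≈ 0.017773 h⁻¹; fraction remaining f = e^(−kτ) = e^(−0.017773×143) ≈ 0.0787.
At steady state, accumulation factor R = 1/(1 − e^(−kτ)) ≈ 1.0854.
Single-dose peak C₀ = D/Vd = 2473/38 ≈ 65.079 μg/mL.
Steady-state peak Cmax,ss = C₀·R ≈ 65.079 × 1.0854 ≈ 70.637 μg/mL.
Steady-state trough Cmin,ss = Cmax,ss·f ≈ 70.637 × 0.0787 ≈ 5.559 μg/mL.
Trough 5.6 μg/mL vs MEC 4 μg/mL: adequate.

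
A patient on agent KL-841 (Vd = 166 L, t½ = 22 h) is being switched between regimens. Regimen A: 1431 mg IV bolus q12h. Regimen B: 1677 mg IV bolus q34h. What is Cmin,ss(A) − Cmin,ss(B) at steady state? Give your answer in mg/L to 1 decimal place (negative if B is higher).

Regimen A: f = (1/2)^(12/22) ≈ 0.6852; Cmin,ss = (1431/166)·f/(1−f) ≈ 18.764 mg/L.
Regimen B: f = (1/2)^(34/22) ≈ 0.3426; Cmin,ss = (1677/166)·f/(1−f) ≈ 5.265 mg/L.
Difference ≈ 18.764 − 5.265 ≈ 13.499 mg/L.

13.5 mg/L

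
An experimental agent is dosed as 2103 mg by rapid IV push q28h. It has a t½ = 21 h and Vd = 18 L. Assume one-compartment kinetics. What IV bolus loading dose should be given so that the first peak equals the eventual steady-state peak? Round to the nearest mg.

3487 mg

f = (1/2)^(28/21) ≈ 0.396850; accumulation ratio R = 1/(1−f) ≈ 1.65796.
Loading dose to hit Cmax,ss on first dose: D_load = D_maint·R ≈ 2103 × 1.65796 ≈ 3486.69 mg.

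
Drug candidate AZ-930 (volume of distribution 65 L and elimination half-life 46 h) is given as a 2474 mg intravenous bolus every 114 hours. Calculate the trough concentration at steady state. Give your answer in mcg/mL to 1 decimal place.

Over one 114-h interval, 114/46 ≈ 2.4783 half-lives elapse, leaving f ≈ 0.1795 of each dose.
Each bolus raises the concentration by D/Vd = 2474/65 ≈ 38.062 mcg/mL.
Steady-state trough Cmin,ss = C₀·f/(1−f) ≈ 38.062 × 0.1795/0.8205 ≈ 8.327 mcg/mL.

8.3 mcg/mL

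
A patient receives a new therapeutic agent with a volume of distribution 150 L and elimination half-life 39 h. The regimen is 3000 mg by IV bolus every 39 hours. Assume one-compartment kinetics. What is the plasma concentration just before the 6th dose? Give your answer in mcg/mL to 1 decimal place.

f = (1/2)^(τ/t½) = (1/2)^(39/39) ≈ 0.5000.
C₀ = D/Vd = 3000/150 ≈ 20.000 mcg/mL.
Before the 6th dose, 5 doses have been given. Superposition: Cmin = C₀·(f + f² + … + f^5).
≈ 20.000 × (0.5000 + 0.2500 + 0.1250 + 0.0625 + 0.0313) ≈ 20.000 × 0.9688 ≈ 19.376 mcg/mL.

19.4 mcg/mL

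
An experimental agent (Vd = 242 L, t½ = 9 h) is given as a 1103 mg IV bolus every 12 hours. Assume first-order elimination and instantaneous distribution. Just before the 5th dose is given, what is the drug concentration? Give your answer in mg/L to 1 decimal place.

2.9 mg/L

f = (1/2)^(τ/t½) = (1/2)^(12/9) ≈ 0.3969.
C₀ = D/Vd = 1103/242 ≈ 4.558 mg/L.
Before the 5th dose, 4 doses have been given. Superposition: Cmin = C₀·(f + f² + … + f^4).
≈ 4.558 × (0.3969 + 0.1575 + 0.0625 + 0.0248) ≈ 4.558 × 0.6417 ≈ 2.925 mg/L.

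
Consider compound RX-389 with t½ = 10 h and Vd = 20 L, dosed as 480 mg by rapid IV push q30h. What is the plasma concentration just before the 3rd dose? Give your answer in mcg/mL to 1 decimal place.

f = (1/2)^(τ/t½) = (1/2)^(30/10) ≈ 0.1250.
C₀ = D/Vd = 480/20 ≈ 24.000 mcg/mL.
Before the 3rd dose, 2 doses have been given. Superposition: Cmin = C₀·(f + f²).
≈ 24.000 × (0.1250 + 0.0156) ≈ 24.000 × 0.1406 ≈ 3.374 mcg/mL.

3.4 mcg/mL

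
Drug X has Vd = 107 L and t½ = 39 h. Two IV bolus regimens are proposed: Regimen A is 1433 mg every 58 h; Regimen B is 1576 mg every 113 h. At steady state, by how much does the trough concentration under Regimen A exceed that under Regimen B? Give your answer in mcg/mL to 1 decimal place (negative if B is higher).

5.1 mcg/mL

Regimen A: f = (1/2)^(58/39) ≈ 0.3567; Cmin,ss = (1433/107)·f/(1−f) ≈ 7.426 mcg/mL.
Regimen B: f = (1/2)^(113/39) ≈ 0.1342; Cmin,ss = (1576/107)·f/(1−f) ≈ 2.283 mcg/mL.
Difference ≈ 7.426 − 2.283 ≈ 5.143 mcg/mL.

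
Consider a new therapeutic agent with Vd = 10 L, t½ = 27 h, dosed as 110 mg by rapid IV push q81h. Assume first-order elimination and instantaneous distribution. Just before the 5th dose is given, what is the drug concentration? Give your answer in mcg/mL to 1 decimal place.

f = (1/2)^(τ/t½) = (1/2)^(81/27) ≈ 0.1250.
C₀ = D/Vd = 110/10 ≈ 11.000 mcg/mL.
Before the 5th dose, 4 doses have been given. Superposition: Cmin = C₀·(f + f² + … + f^4).
≈ 11.000 × (0.1250 + 0.0156 + 0.0020 + 0.0002) ≈ 11.000 × 0.1428 ≈ 1.571 mcg/mL.

1.6 mcg/mL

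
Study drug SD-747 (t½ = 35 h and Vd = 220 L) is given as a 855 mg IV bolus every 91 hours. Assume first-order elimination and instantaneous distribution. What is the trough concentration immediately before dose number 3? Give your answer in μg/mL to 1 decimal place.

0.7 μg/mL

f = (1/2)^(τ/t½) = (1/2)^(91/35) ≈ 0.1649.
C₀ = D/Vd = 855/220 ≈ 3.886 μg/mL.
Before the 3rd dose, 2 doses have been given. Superposition: Cmin = C₀·(f + f²).
≈ 3.886 × (0.1649 + 0.0272) ≈ 3.886 × 0.1921 ≈ 0.747 μg/mL.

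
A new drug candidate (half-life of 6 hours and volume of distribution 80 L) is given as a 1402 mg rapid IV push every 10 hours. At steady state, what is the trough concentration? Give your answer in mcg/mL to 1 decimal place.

8.1 mcg/mL

k = ln2/t½ = ln2/6 ≈ 0.115525 h⁻¹; fraction remaining f = e^(−kτ) = e^(−0.115525×10) ≈ 0.3150.
Single-dose peak C₀ = D/Vd = 1402/80 ≈ 17.525 mcg/mL.
Steady-state trough Cmin,ss = C₀·f/(1−f) ≈ 17.525 × 0.3150/0.6850 ≈ 8.059 mcg/mL.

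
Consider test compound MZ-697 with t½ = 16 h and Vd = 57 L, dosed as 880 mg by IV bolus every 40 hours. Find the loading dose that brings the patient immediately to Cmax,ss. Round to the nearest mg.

f = (1/2)^(40/16) ≈ 0.176777; accumulation ratio R = 1/(1−f) ≈ 1.21474.
Loading dose to hit Cmax,ss on first dose: D_load = D_maint·R ≈ 880 × 1.21474 ≈ 1068.97 mg.

1069 mg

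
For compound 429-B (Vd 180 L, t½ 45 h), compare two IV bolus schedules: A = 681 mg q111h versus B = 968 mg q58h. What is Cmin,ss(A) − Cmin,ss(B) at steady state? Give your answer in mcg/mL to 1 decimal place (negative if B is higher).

Regimen A: f = (1/2)^(111/45) ≈ 0.1809; Cmin,ss = (681/180)·f/(1−f) ≈ 0.836 mcg/mL.
Regimen B: f = (1/2)^(58/45) ≈ 0.4093; Cmin,ss = (968/180)·f/(1−f) ≈ 3.726 mcg/mL.
Difference ≈ 0.836 − 3.726 ≈ -2.890 mcg/mL.

-2.9 mcg/mL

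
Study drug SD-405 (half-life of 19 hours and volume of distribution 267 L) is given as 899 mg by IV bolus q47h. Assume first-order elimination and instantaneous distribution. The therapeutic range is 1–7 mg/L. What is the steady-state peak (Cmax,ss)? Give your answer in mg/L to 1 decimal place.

Over one 47-h interval, 47/19 ≈ 2.4737 half-lives elapse, leaving f ≈ 0.1800 of each dose.
Accumulation ratio R = 1/(1 − f) ≈ 1/0.8200 ≈ 1.2195.
Each bolus raises the concentration by D/Vd = 899/267 ≈ 3.367 mg/L.
Cmax,ss = C₀/(1 − f) ≈ 3.367/0.8200 ≈ 4.106 mg/L.
Peak 4.1 mg/L vs MTC 7 mg/L: below toxic threshold.

4.1 mg/L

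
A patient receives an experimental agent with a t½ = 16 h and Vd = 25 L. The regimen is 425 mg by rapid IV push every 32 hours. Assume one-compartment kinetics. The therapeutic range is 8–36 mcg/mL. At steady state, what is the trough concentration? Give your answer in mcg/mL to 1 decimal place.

5.7 mcg/mL

The dosing interval is 2 half-lives, so f = 2^(−2) = 0.25.
At steady state, R = 1/(1 − 0.25) = 4/3.
Single-dose peak C₀ = D/Vd = 425/25 = 17 mcg/mL.
Steady-state peak Cmax,ss = C₀·R = 17 × 4/3 ≈ 22.667 mcg/mL.
Steady-state trough Cmin,ss = Cmax,ss·f ≈ 22.667 × 0.25 ≈ 5.667 mcg/mL.
Trough 5.7 mcg/mL vs MEC 8 mcg/mL: subtherapeutic.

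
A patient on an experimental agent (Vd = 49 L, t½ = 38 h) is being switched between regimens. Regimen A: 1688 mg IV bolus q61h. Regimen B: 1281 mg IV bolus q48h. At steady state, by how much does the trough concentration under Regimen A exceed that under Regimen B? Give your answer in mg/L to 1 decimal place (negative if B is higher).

Regimen A: f = (1/2)^(61/38) ≈ 0.3287; Cmin,ss = (1688/49)·f/(1−f) ≈ 16.868 mg/L.
Regimen B: f = (1/2)^(48/38) ≈ 0.4166; Cmin,ss = (1281/49)·f/(1−f) ≈ 18.668 mg/L.
Difference ≈ 16.868 − 18.668 ≈ -1.800 mg/L.

-1.8 mg/L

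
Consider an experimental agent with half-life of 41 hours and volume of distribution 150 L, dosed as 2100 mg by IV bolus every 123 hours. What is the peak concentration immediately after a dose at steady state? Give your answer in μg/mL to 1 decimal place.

The dosing interval is 3 half-lives, so f = 2^(−3) = 0.125.
At steady state, R = 1/(1 − 0.125) = 8/7.
Single-dose peak C₀ = D/Vd = 2100/150 = 14 μg/mL.
Steady-state peak Cmax,ss = C₀·R = 14 × 8/7 ≈ 16.000 μg/mL.

16.0 μg/mL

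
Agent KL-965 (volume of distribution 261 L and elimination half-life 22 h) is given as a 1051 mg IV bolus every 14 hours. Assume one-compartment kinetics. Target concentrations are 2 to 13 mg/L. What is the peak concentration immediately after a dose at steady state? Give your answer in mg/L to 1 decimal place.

11.3 mg/L

τ/t½ = 14/22 ≈ 0.63636, so fraction remaining f = (1/2)^(14/22) ≈ 0.6433.
Accumulation ratio R = 1/(1 − f) ≈ 1/0.3567 ≈ 2.8035.
Each bolus raises the concentration by D/Vd = 1051/261 ≈ 4.027 mg/L.
Cmax,ss = C₀/(1 − f) ≈ 4.027/0.3567 ≈ 11.290 mg/L.
Peak 11.3 mg/L vs MTC 13 mg/L: below toxic threshold.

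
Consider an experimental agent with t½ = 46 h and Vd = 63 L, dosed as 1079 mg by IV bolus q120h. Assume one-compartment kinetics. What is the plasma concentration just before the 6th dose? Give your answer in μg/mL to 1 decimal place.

f = (1/2)^(τ/t½) = (1/2)^(120/46) ≈ 0.1639.
C₀ = D/Vd = 1079/63 ≈ 17.127 μg/mL.
Before the 6th dose, 5 doses have been given. Superposition: Cmin = C₀·(f + f² + … + f^5).
≈ 17.127 × (0.1639 + 0.0269 + 0.0044 + 0.0007 + 0.0001) ≈ 17.127 × 0.1960 ≈ 3.357 μg/mL.

3.4 μg/mL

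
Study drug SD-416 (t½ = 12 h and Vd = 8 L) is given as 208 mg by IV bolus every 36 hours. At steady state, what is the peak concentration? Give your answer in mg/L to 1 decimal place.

29.7 mg/L

τ = 36 h = 3 half-lives, so f = (1/2)^3 = 0.125.
At steady state, R = 1/(1 − 0.125) = 8/7.
Single-dose peak C₀ = D/Vd = 208/8 = 26 mg/L.
Steady-state peak Cmax,ss = C₀·R = 26 × 8/7 ≈ 29.714 mg/L.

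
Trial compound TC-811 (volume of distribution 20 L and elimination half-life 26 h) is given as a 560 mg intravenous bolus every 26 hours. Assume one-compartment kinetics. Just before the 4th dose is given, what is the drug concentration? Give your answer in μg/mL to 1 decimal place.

f = (1/2)^(τ/t½) = (1/2)^(26/26) ≈ 0.5000.
C₀ = D/Vd = 560/20 ≈ 28.000 μg/mL.
Before the 4th dose, 3 doses have been given. Superposition: Cmin = C₀·(f + f² + … + f^3).
≈ 28.000 × (0.5000 + 0.2500 + 0.1250) ≈ 28.000 × 0.8750 ≈ 24.500 μg/mL.

24.5 μg/mL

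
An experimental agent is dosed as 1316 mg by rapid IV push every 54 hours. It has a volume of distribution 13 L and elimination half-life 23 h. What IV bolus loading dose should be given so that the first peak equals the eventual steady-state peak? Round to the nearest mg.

f = (1/2)^(54/23) ≈ 0.196442; accumulation ratio R = 1/(1−f) ≈ 1.24447.
Loading dose to hit Cmax,ss on first dose: D_load = D_maint·R ≈ 1316 × 1.24447 ≈ 1637.72 mg.

1638 mg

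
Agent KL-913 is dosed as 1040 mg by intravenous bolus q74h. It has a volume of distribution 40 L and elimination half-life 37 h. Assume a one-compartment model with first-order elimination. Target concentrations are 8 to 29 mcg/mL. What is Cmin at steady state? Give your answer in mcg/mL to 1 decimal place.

τ = 74 h = 2 half-lives, so f = (1/2)^2 = 0.25.
At steady state, R = 1/(1 − 0.25) = 4/3.
Single-dose peak C₀ = D/Vd = 1040/40 = 26 mcg/mL.
Steady-state peak Cmax,ss = C₀·R = 26 × 4/3 ≈ 34.667 mcg/mL.
Steady-state trough Cmin,ss = Cmax,ss·f ≈ 34.667 × 0.25 ≈ 8.667 mcg/mL.
Trough 8.7 mcg/mL vs MEC 8 mcg/mL: adequate.

8.7 mcg/mL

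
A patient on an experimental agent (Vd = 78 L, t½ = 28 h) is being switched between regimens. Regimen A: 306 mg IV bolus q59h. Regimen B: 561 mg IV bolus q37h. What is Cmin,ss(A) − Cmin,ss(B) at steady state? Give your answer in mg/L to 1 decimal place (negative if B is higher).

-3.6 mg/L

Regimen A: f = (1/2)^(59/28) ≈ 0.2321; Cmin,ss = (306/78)·f/(1−f) ≈ 1.186 mg/L.
Regimen B: f = (1/2)^(37/28) ≈ 0.4001; Cmin,ss = (561/78)·f/(1−f) ≈ 4.797 mg/L.
Difference ≈ 1.186 − 4.797 ≈ -3.611 mg/L.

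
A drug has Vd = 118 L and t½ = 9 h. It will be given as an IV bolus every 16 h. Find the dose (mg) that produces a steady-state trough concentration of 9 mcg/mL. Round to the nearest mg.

τ/t½ = 16/9 ≈ 1.7778, so f = (1/2)^(16/9) ≈ 0.291632.
Cmin,ss = (D/Vd)·f/(1−f), so D = Cmin,ss·Vd·(1−f)/f.
D = 9 × 118 × (1−f)/f ≈ 9 × 118 × 2.42898 ≈ 2579.58 mg.

2580 mg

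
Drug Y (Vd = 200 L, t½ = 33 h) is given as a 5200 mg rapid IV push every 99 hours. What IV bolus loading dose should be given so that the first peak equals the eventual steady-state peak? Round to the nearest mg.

f = (1/2)^(99/33) ≈ 0.125000; accumulation ratio R = 1/(1−f) ≈ 1.14286.
Loading dose to hit Cmax,ss on first dose: D_load = D_maint·R ≈ 5200 × 1.14286 ≈ 5942.87 mg.

5943 mg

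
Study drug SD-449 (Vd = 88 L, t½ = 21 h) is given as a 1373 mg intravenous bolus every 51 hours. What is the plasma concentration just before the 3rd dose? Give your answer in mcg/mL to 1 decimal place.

f = (1/2)^(τ/t½) = (1/2)^(51/21) ≈ 0.1857.
C₀ = D/Vd = 1373/88 ≈ 15.602 mcg/mL.
Before the 3rd dose, 2 doses have been given. Superposition: Cmin = C₀·(f + f²).
≈ 15.602 × (0.1857 + 0.0345) ≈ 15.602 × 0.2202 ≈ 3.436 mcg/mL.

3.4 mcg/mL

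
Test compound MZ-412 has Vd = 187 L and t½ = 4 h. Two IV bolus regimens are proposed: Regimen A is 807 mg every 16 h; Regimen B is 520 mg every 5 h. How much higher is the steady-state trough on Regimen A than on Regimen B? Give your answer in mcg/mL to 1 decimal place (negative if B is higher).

-1.7 mcg/mL

Regimen A: f = (1/2)^(16/4) ≈ 0.0625; Cmin,ss = (807/187)·f/(1−f) ≈ 0.288 mcg/mL.
Regimen B: f = (1/2)^(5/4) ≈ 0.4204; Cmin,ss = (520/187)·f/(1−f) ≈ 2.017 mcg/mL.
Difference ≈ 0.288 − 2.017 ≈ -1.729 mcg/mL.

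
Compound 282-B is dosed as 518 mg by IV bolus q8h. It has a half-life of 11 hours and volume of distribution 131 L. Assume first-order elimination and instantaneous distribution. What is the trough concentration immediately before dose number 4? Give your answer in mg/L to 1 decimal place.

4.7 mg/L

f = (1/2)^(τ/t½) = (1/2)^(8/11) ≈ 0.6040.
C₀ = D/Vd = 518/131 ≈ 3.954 mg/L.
Before the 4th dose, 3 doses have been given. Superposition: Cmin = C₀·(f + f² + … + f^3).
≈ 3.954 × (0.6040 + 0.3648 + 0.2203) ≈ 3.954 × 1.1891 ≈ 4.702 mg/L.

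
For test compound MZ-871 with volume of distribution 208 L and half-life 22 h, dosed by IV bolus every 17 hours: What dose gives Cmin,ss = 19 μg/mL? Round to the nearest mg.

2800 mg

τ/t½ = 17/22 ≈ 0.77273, so f = (1/2)^(17/22) ≈ 0.585310.
Cmin,ss = (D/Vd)·f/(1−f), so D = Cmin,ss·Vd·(1−f)/f.
D = 19 × 208 × (1−f)/f ≈ 19 × 208 × 0.70850 ≈ 2799.99 mg.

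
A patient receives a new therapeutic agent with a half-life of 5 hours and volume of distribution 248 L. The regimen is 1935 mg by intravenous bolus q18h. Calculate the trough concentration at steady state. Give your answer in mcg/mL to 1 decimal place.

0.7 mcg/mL

τ/t½ = 18/5 ≈ 3.6, so fraction remaining f = (1/2)^(18/5) ≈ 0.0825.
Single-dose peak C₀ = D/Vd = 1935/248 ≈ 7.802 mcg/mL.
Steady-state trough Cmin,ss = C₀·f/(1−f) ≈ 7.802 × 0.0825/0.9175 ≈ 0.702 mcg/mL.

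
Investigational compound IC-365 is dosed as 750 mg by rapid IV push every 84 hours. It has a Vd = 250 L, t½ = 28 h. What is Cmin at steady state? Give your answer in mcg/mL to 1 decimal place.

0.4 mcg/mL

τ = 84 h = 3 half-lives, so f = (1/2)^3 = 0.125.
At steady state, R = 1/(1 − 0.125) = 8/7.
Single-dose peak C₀ = D/Vd = 750/250 = 3 mcg/mL.
Steady-state peak Cmax,ss = C₀·R = 3 × 8/7 ≈ 3.429 mcg/mL.
Steady-state trough Cmin,ss = Cmax,ss·f ≈ 3.429 × 0.125 ≈ 0.429 mcg/mL.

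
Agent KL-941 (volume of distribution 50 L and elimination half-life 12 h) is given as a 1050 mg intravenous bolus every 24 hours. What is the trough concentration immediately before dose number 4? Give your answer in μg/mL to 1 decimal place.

6.9 μg/mL

f = (1/2)^(τ/t½) = (1/2)^(24/12) ≈ 0.2500.
C₀ = D/Vd = 1050/50 ≈ 21.000 μg/mL.
Before the 4th dose, 3 doses have been given. Superposition: Cmin = C₀·(f + f² + … + f^3).
≈ 21.000 × (0.2500 + 0.0625 + 0.0156) ≈ 21.000 × 0.3281 ≈ 6.890 μg/mL.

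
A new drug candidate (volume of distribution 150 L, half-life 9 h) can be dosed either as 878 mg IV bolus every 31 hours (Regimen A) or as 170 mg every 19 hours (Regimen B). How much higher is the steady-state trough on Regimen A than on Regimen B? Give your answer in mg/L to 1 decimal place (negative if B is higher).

0.3 mg/L

Regimen A: f = (1/2)^(31/9) ≈ 0.0919; Cmin,ss = (878/150)·f/(1−f) ≈ 0.592 mg/L.
Regimen B: f = (1/2)^(19/9) ≈ 0.2315; Cmin,ss = (170/150)·f/(1−f) ≈ 0.341 mg/L.
Difference ≈ 0.592 − 0.341 ≈ 0.251 mg/L.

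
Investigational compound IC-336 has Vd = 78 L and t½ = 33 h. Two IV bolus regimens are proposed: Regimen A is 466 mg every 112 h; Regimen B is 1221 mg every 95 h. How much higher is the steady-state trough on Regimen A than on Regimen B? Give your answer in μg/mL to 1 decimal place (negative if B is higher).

Regimen A: f = (1/2)^(112/33) ≈ 0.0951; Cmin,ss = (466/78)·f/(1−f) ≈ 0.628 μg/mL.
Regimen B: f = (1/2)^(95/33) ≈ 0.1360; Cmin,ss = (1221/78)·f/(1−f) ≈ 2.464 μg/mL.
Difference ≈ 0.628 − 2.464 ≈ -1.836 μg/mL.

-1.8 μg/mL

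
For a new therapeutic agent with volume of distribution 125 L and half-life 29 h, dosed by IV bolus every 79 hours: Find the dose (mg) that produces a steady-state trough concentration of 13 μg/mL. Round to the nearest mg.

9112 mg

τ/t½ = 79/29 ≈ 2.7241, so f = (1/2)^(79/29) ≈ 0.151340.
Cmin,ss = (D/Vd)·f/(1−f), so D = Cmin,ss·Vd·(1−f)/f.
D = 13 × 125 × (1−f)/f ≈ 13 × 125 × 5.60764 ≈ 9112.41 mg.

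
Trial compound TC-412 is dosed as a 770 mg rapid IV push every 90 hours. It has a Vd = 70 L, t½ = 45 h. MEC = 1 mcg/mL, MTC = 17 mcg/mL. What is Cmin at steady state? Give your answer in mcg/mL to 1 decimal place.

τ = 90 h = 2 half-lives, so f = (1/2)^2 = 0.25.
Accumulation ratio R = 1/(1 − f) = 1/0.75 = 4/3.
Single-dose peak C₀ = D/Vd = 770/70 = 11 mcg/mL.
Steady-state peak Cmax,ss = C₀·R = 11 × 4/3 ≈ 14.667 mcg/mL.
Steady-state trough Cmin,ss = Cmax,ss·f ≈ 14.667 × 0.25 ≈ 3.667 mcg/mL.
Trough 3.7 mcg/mL vs MEC 1 mcg/mL: adequate.

3.7 mcg/mL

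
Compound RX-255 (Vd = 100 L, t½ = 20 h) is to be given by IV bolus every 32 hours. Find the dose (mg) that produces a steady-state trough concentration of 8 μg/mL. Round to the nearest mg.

1625 mg

τ/t½ = 32/20 ≈ 1.6, so f = (1/2)^(32/20) ≈ 0.329877.
Cmin,ss = (D/Vd)·f/(1−f), so D = Cmin,ss·Vd·(1−f)/f.
D = 8 × 100 × (1−f)/f ≈ 8 × 100 × 2.03143 ≈ 1625.14 mg.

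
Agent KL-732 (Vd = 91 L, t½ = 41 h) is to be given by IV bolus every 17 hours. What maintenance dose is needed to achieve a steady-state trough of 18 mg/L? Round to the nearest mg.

τ/t½ = 17/41 ≈ 0.41463, so f = (1/2)^(17/41) ≈ 0.750210.
Cmin,ss = (D/Vd)·f/(1−f), so D = Cmin,ss·Vd·(1−f)/f.
D = 18 × 91 × (1−f)/f ≈ 18 × 91 × 0.33296 ≈ 545.39 mg.

545 mg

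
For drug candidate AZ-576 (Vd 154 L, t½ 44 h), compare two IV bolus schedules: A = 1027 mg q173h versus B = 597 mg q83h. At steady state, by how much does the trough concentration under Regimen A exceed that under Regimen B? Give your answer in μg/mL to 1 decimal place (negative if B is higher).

Regimen A: f = (1/2)^(173/44) ≈ 0.0655; Cmin,ss = (1027/154)·f/(1−f) ≈ 0.467 μg/mL.
Regimen B: f = (1/2)^(83/44) ≈ 0.2705; Cmin,ss = (597/154)·f/(1−f) ≈ 1.437 μg/mL.
Difference ≈ 0.467 − 1.437 ≈ -0.970 μg/mL.

-1.0 μg/mL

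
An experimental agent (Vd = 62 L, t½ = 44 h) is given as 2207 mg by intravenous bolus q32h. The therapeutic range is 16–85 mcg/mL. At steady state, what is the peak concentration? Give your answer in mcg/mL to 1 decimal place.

89.9 mcg/mL

Over one 32-h interval, 32/44 ≈ 0.72727 half-lives elapse, leaving f ≈ 0.6040 of each dose.
Accumulation ratio R = 1/(1 − f) ≈ 1/0.3960 ≈ 2.5253.
Each bolus raises the concentration by D/Vd = 2207/62 ≈ 35.597 mcg/mL.
Steady-state peak Cmax,ss = C₀·R ≈ 35.597 × 2.5253 ≈ 89.893 mcg/mL.
Peak 89.9 mcg/mL vs MTC 85 mcg/mL: exceeds toxic threshold.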